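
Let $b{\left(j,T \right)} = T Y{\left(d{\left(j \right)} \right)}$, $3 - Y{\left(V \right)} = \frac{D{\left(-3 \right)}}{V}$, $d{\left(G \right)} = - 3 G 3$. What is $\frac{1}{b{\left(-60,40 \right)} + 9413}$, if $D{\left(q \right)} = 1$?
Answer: $\frac{27}{257389} \approx 0.0001049$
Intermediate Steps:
$d{\left(G \right)} = - 9 G$
$Y{\left(V \right)} = 3 - \frac{1}{V}$ ($Y{\left(V \right)} = 3 - 1 \frac{1}{V} = 3 - \frac{1}{V}$)
$b{\left(j,T \right)} = T \left(3 + \frac{1}{9 j}\right)$ ($b{\left(j,T \right)} = T \left(3 - \frac{1}{\left(-9\right) j}\right) = T \left(3 - - \frac{1}{9 j}\right) = T \left(3 + \frac{1}{9 j}\right)$)
$\frac{1}{b{\left(-60,40 \right)} + 9413} = \frac{1}{\left(3 \cdot 40 + \frac{1}{9} \cdot 40 \frac{1}{-60}\right) + 9413} = \frac{1}{\left(120 + \frac{1}{9} \cdot 40 \left(- \frac{1}{60}\right)\right) + 9413} = \frac{1}{\left(120 - \frac{2}{27}\right) + 9413} = \frac{1}{\frac{3238}{27} + 9413} = \frac{1}{\frac{257389}{27}} = \frac{27}{257389}$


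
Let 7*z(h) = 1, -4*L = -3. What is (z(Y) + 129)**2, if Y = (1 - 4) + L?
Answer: 817216/49 ≈ 16678.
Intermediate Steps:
L = 3/4 (L = -1/4*(-3) = 3/4 ≈ 0.75000)
Y = -9/4 (Y = (1 - 4) + 3/4 = -3 + 3/4 = -9/4 ≈ -2.2500)
z(h) = 1/7 (z(h) = (1/7)*1 = 1/7)
(z(Y) + 129)**2 = (1/7 + 129)**2 = (904/7)**2 = 817216/49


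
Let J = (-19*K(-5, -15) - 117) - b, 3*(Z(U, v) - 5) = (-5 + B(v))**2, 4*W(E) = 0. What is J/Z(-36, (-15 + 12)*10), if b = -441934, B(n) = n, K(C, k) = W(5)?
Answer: 1325451/1240 ≈ 1068.9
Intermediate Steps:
W(E) = 0 (W(E) = (1/4)*0 = 0)
K(C, k) = 0
Z(U, v) = 5 + (-5 + v)**2/3
J = 441817 (J = (-19*0 - 117) - 1*(-441934) = (0 - 117) + 441934 = -117 + 441934 = 441817)
J/Z(-36, (-15 + 12)*10) = 441817/(5 + (-5 + (-15 + 12)*10)**2/3) = 441817/(5 + (-5 - 3*10)**2/3) = 441817/(5 + (-5 - 30)**2/3) = 441817/(5 + (1/3)*(-35)**2) = 441817/(5 + (1/3)*1225) = 441817/(5 + 1225/3) = 441817/(1240/3) = 441817*(3/1240) = 1325451/1240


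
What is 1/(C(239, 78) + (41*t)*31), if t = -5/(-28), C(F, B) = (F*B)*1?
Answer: 28/528331 ≈ 5.2997e-5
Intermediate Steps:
C(F, B) = B*F (C(F, B) = (B*F)*1 = B*F)
t = 5/28 (t = -5*(-1/28) = 5/28 ≈ 0.17857)
1/(C(239, 78) + (41*t)*31) = 1/(78*239 + (41*(5/28))*31) = 1/(18642 + (205/28)*31) = 1/(18642 + 6355/28) = 1/(528331/28) = 28/528331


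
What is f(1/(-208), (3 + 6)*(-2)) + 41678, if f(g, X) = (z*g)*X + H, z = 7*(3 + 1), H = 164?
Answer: 1087955/26 ≈ 41844.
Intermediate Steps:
z = 28 (z = 7*4 = 28)
f(g, X) = 164 + 28*X*g (f(g, X) = (28*g)*X + 164 = 28*X*g + 164 = 164 + 28*X*g)
f(1/(-208), (3 + 6)*(-2)) + 41678 = (164 + 28*((3 + 6)*(-2))/(-208)) + 41678 = (164 + 28*(9*(-2))*(-1/208)) + 41678 = (164 + 28*(-18)*(-1/208)) + 41678 = (164 + 63/26) + 41678 = 4327/26 + 41678 = 1087955/26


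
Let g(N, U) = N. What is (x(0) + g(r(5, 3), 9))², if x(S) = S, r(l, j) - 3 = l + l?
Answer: 169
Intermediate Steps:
r(l, j) = 3 + 2*l (r(l, j) = 3 + (l + l) = 3 + 2*l)
(x(0) + g(r(5, 3), 9))² = (0 + (3 + 2*5))² = (0 + (3 + 10))² = (0 + 13)² = 13² = 169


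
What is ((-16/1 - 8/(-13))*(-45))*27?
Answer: 243000/13 ≈ 18692.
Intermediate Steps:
((-16/1 - 8/(-13))*(-45))*27 = ((-16*1 - 8*(-1/13))*(-45))*27 = ((-16 + 8/13)*(-45))*27 = -200/13*(-45)*27 = (9000/13)*27 = 243000/13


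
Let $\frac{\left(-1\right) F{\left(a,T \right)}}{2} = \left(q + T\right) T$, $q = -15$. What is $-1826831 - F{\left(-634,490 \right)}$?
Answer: $-1361331$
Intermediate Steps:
$F{\left(a,T \right)} = - 2 T \left(-15 + T\right)$ ($F{\left(a,T \right)} = - 2 \left(-15 + T\right) T = - 2 T \left(-15 + T\right)$)
$-1826831 - F{\left(-634,490 \right)} = -1826831 - 2 \cdot 490 \left(15 - 490\right) = -1826831 - 2 \cdot 490 \left(-475\right) = -1826831 - -465500 = -1826831 + 465500 = -1361331$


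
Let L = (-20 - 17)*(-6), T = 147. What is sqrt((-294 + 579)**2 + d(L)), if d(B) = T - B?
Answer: 5*sqrt(3246) ≈ 284.87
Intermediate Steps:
L = 222 (L = -37*(-6) = 222)
d(B) = 147 - B
sqrt((-294 + 579)**2 + d(L)) = sqrt((-294 + 579)**2 + (147 - 1*222)) = sqrt(285**2 + (147 - 222)) = sqrt(81225 - 75) = sqrt(81150) = 5*sqrt(3246)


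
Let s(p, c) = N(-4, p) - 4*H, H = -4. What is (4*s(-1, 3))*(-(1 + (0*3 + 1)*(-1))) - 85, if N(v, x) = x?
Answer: -85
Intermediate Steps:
s(p, c) = 16 + p (s(p, c) = p - 4*(-4) = p + 16 = 16 + p)
(4*s(-1, 3))*(-(1 + (0*3 + 1)*(-1))) - 85 = (4*(16 - 1))*(-(1 + (0*3 + 1)*(-1))) - 85 = (4*15)*(-(1 + (0 + 1)*(-1))) - 85 = 60*(-(1 + 1*(-1))) - 85 = 60*(-(1 - 1)) - 85 = 60*(-1*0) - 85 = 60*0 - 85 = 0 - 85 = -85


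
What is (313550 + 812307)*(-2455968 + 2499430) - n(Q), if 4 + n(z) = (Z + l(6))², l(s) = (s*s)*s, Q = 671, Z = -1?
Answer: 48931950713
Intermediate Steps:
l(s) = s³ (l(s) = s²*s = s³)
n(z) = 46221 (n(z) = -4 + (-1 + 6³)² = -4 + (-1 + 216)² = -4 + 215² = -4 + 46225 = 46221)
(313550 + 812307)*(-2455968 + 2499430) - n(Q) = (313550 + 812307)*(-2455968 + 2499430) - 1*46221 = 1125857*43462 - 46221 = 48931996934 - 46221 = 48931950713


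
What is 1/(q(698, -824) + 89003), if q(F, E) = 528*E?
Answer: -1/346069 ≈ -2.8896e-6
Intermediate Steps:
1/(q(698, -824) + 89003) = 1/(528*(-824) + 89003) = 1/(-435072 + 89003) = 1/(-346069) = -1/346069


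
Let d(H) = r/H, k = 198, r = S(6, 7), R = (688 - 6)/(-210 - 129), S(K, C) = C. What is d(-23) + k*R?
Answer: -1036067/2599 ≈ -398.64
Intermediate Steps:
R = -682/339 (R = 682/(-339) = 682*(-1/339) = -682/339 ≈ -2.0118)
r = 7
d(H) = 7/H
d(-23) + k*R = 7/(-23) + 198*(-682/339) = 7*(-1/23) - 45012/113 = -7/23 - 45012/113 = -1036067/2599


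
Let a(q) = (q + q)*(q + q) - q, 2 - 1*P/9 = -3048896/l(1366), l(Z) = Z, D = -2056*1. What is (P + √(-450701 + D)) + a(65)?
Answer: 25230631/683 + I*√452757 ≈ 36941.0 + 672.87*I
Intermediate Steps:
D = -2056
P = 13732326/683 (P = 18 - (-27440064)/1366 = 18 - 9*(-1524448/683) = 18 + 13720032/683 = 13732326/683 ≈ 20106.)
a(q) = -q + 4*q² (a(q) = (2*q)*(2*q) - q = 4*q² - q = -q + 4*q²)
(P + √(-450701 + D)) + a(65) = (13732326/683 + √(-450701 - 2056)) + 65*(-1 + 4*65) = (13732326/683 + √(-452757)) + 65*(-1 + 260) = (13732326/683 + I*√452757) + 65*259 = (13732326/683 + I*√452757) + 16835 = 25230631/683 + I*√452757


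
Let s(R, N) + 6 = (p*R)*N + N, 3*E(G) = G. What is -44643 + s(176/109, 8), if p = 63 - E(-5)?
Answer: -14324455/327 ≈ -43806.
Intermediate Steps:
E(G) = G/3
p = 194/3 (p = 63 - (-5)/3 = 63 - 1*(-5/3) = 63 + 5/3 = 194/3 ≈ 64.667)
s(R, N) = -6 + N + 194*N*R/3 (s(R, N) = -6 + ((194*R/3)*N + N) = -6 + (194*N*R/3 + N) = -6 + (N + 194*N*R/3) = -6 + N + 194*N*R/3)
-44643 + s(176/109, 8) = -44643 + (-6 + 8 + (194/3)*8*(176/109)) = -44643 + (-6 + 8 + 273152/327) = -44643 + 273806/327 = -14324455/327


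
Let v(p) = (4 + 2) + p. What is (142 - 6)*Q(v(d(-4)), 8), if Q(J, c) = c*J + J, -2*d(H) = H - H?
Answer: 7344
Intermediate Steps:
d(H) = 0 (d(H) = -(H - H)/2 = -½*0 = 0)
v(p) = 6 + p
Q(J, c) = J + J*c (Q(J, c) = J*c + J = J + J*c)
(142 - 6)*Q(v(d(-4)), 8) = (142 - 6)*((6 + 0)*(1 + 8)) = 136*(6*9) = 136*54 = 7344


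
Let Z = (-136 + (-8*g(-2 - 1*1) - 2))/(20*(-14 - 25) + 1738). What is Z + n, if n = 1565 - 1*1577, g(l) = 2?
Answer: -5825/479 ≈ -12.161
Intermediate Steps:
n = -12 (n = 1565 - 1577 = -12)
Z = -77/479 (Z = (-136 + (-8*2 - 2))/(20*(-14 - 25) + 1738) = (-136 + (-16 - 2))/(20*(-39) + 1738) = (-136 - 18)/(-780 + 1738) = -154/958 = -154*1/958 = -77/479 ≈ -0.16075)
Z + n = -77/479 - 12 = -5825/479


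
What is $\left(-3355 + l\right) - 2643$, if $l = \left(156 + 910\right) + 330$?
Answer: $-4602$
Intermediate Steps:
$l = 1396$ ($l = 1066 + 330 = 1396$)
$\left(-3355 + l\right) - 2643 = \left(-3355 + 1396\right) - 2643 = -1959 - 2643 = -4602$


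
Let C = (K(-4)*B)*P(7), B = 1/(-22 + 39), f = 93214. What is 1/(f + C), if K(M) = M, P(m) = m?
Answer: 17/1584610 ≈ 1.0728e-5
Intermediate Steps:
B = 1/17 ≈ 0.058824
C = -28/17 (C = -4*1/17*7 = -4/17*7 = -28/17 ≈ -1.6471)
1/(f + C) = 1/(93214 - 28/17) = 1/(1584610/17) = 17/1584610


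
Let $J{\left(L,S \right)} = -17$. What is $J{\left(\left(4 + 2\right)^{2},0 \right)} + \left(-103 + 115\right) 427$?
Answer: $5107$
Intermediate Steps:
$J{\left(\left(4 + 2\right)^{2},0 \right)} + \left(-103 + 115\right) 427 = -17 + \left(-103 + 115\right) 427 = -17 + 12 \cdot 427 = -17 + 5124 = 5107$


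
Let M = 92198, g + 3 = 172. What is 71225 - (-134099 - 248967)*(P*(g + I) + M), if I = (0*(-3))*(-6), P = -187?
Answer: 23211955495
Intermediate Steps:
g = 169 (g = -3 + 172 = 169)
I = 0 (I = 0*(-6) = 0)
71225 - (-134099 - 248967)*(P*(g + I) + M) = 71225 - (-134099 - 248967)*(-187*(169 + 0) + 92198) = 71225 - (-383066)*(-187*169 + 92198) = 71225 - (-383066)*(-31603 + 92198) = 71225 - (-383066)*60595 = 71225 - 1*(-23211884270) = 71225 + 23211884270 = 23211955495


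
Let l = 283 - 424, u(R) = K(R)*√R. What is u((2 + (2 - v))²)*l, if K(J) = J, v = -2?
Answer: -30456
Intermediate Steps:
u(R) = R^(3/2) (u(R) = R*√R = R^(3/2))
l = -141
u((2 + (2 - v))²)*l = ((2 + (2 - 1*(-2)))²)^(3/2)*(-141) = ((2 + (2 + 2))²)^(3/2)*(-141) = ((2 + 4)²)^(3/2)*(-141) = (6²)^(3/2)*(-141) = 36^(3/2)*(-141) = 216*(-141) = -30456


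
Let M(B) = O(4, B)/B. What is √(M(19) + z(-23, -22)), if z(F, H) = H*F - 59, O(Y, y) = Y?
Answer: √161443/19 ≈ 21.147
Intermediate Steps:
z(F, H) = -59 + F*H (z(F, H) = F*H - 59 = -59 + F*H)
M(B) = 4/B
√(M(19) + z(-23, -22)) = √(4/19 + (-59 - 23*(-22))) = √(4*(1/19) + (-59 + 506)) = √(4/19 + 447) = √(8497/19) = √161443/19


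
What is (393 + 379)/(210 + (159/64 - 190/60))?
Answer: 148224/40189 ≈ 3.6882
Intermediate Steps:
(393 + 379)/(210 + (159/64 - 190/60)) = 772/(210 + (159*(1/64) - 190*1/60)) = 772/(210 + (159/64 - 19/6)) = 772/(210 - 131/192) = 772/(40189/192) = 772*(192/40189) = 148224/40189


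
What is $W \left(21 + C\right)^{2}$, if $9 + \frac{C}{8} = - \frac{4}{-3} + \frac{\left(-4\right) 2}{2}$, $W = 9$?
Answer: $47089$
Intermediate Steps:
$C = - \frac{280}{3}$ ($C = -72 + 8 \left(- \frac{4}{-3} + \frac{\left(-4\right) 2}{2}\right) = -72 + 8 \left(\left(-4\right) \left(- \frac{1}{3}\right) - 4\right) = -72 + 8 \left(\frac{4}{3} - 4\right) = -72 + 8 \left(- \frac{8}{3}\right) = -72 - \frac{64}{3} = - \frac{280}{3} \approx -93.333$)
$W \left(21 + C\right)^{2} = 9 \left(21 - \frac{280}{3}\right)^{2} = 9 \left(- \frac{217}{3}\right)^{2} = 9 \cdot \frac{47089}{9} = 47089$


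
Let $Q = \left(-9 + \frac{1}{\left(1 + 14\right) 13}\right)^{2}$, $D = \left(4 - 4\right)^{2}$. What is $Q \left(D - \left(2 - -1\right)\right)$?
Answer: $- \frac{3076516}{12675} \approx -242.72$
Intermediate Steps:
$D = 0$ ($D = 0^{2} = 0$)
$Q = \frac{3076516}{38025}$ ($Q = \left(-9 + \frac{1}{15} \cdot \frac{1}{13}\right)^{2} = \left(-9 + \frac{1}{195}\right)^{2} = \left(- \frac{1754}{195}\right)^{2} = \frac{3076516}{38025} \approx 80.908$)
$Q \left(D - \left(2 - -1\right)\right) = \frac{3076516 \left(0 - \left(2 - -1\right)\right)}{38025} = \frac{3076516 \left(0 - \left(2 + 1\right)\right)}{38025} = \frac{3076516 \left(0 - 3\right)}{38025} = \frac{3076516}{38025} \left(-3\right) = - \frac{3076516}{12675}$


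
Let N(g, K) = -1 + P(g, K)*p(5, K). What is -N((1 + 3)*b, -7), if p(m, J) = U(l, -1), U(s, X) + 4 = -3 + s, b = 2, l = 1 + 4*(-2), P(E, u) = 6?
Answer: 85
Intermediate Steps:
l = -7 (l = 1 - 8 = -7)
U(s, X) = -7 + s (U(s, X) = -4 + (-3 + s) = -7 + s)
p(m, J) = -14 (p(m, J) = -7 - 7 = -14)
N(g, K) = -85 (N(g, K) = -1 + 6*(-14) = -1 - 84 = -85)
-N((1 + 3)*b, -7) = -1*(-85) = 85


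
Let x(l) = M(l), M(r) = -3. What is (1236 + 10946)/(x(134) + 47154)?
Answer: 12182/47151 ≈ 0.25836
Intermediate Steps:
x(l) = -3
(1236 + 10946)/(x(134) + 47154) = (1236 + 10946)/(-3 + 47154) = 12182/47151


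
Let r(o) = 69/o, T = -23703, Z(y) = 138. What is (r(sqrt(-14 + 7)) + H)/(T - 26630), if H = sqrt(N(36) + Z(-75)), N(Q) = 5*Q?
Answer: -sqrt(318)/50333 + 69*I*sqrt(7)/352331 ≈ -0.00035429 + 0.00051814*I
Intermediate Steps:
H = sqrt(318) (H = sqrt(5*36 + 138) = sqrt(180 + 138) = sqrt(318) ≈ 17.833)
(r(sqrt(-14 + 7)) + H)/(T - 26630) = (69/(sqrt(-14 + 7)) + sqrt(318))/(-23703 - 26630) = (69/(sqrt(-7)) + sqrt(318))/(-50333) = (69/((I*sqrt(7))) + sqrt(318))*(-1/50333) = (69*(-I*sqrt(7)/7) + sqrt(318))*(-1/50333) = (-69*I*sqrt(7)/7 + sqrt(318))*(-1/50333) = (sqrt(318) - 69*I*sqrt(7)/7)*(-1/50333) = -sqrt(318)/50333 + 69*I*sqrt(7)/352331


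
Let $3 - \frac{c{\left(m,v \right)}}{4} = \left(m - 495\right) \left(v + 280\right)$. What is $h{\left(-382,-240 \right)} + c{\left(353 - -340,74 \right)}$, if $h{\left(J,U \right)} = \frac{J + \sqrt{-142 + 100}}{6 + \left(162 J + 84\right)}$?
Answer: $- \frac{8662159141}{30897} - \frac{i \sqrt{42}}{61794} \approx -2.8036 \cdot 10^{5} - 0.00010488 i$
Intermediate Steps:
$h{\left(J,U \right)} = \frac{J + i \sqrt{42}}{90 + 162 J}$ ($h{\left(J,U \right)} = \frac{J + \sqrt{-42}}{6 + \left(84 + 162 J\right)} = \frac{J + i \sqrt{42}}{90 + 162 J}$)
$c{\left(m,v \right)} = 12 - 4 \left(-495 + m\right) \left(280 + v\right)$ ($c{\left(m,v \right)} = 12 - 4 \left(m - 495\right) \left(v + 280\right) = 12 - 4 \left(-495 + m\right) \left(280 + v\right)$)
$h{\left(-382,-240 \right)} + c{\left(353 - -340,74 \right)} = \frac{-382 + i \sqrt{42}}{18 \left(5 + 9 \left(-382\right)\right)} + \left(554412 - 1120 \left(353 - -340\right) + 1980 \cdot 74 - 4 \left(353 - -340\right) 74\right) = \frac{-382 + i \sqrt{42}}{18 \left(5 - 3438\right)} + \left(554412 - 1120 \left(353 + 340\right) + 146520 - 4 \left(353 + 340\right) 74\right) = \frac{-382 + i \sqrt{42}}{18 \left(-3433\right)} + \left(554412 - 776160 + 146520 - 2772 \cdot 74\right) = \frac{1}{18} \left(- \frac{1}{3433}\right) \left(-382 + i \sqrt{42}\right) + \left(554412 - 776160 + 146520 - 205128\right) = \left(\frac{191}{30897} - \frac{i \sqrt{42}}{61794}\right) - 280356 = - \frac{8662159141}{30897} - \frac{i \sqrt{42}}{61794}$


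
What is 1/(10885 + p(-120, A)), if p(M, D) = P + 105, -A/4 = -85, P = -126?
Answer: 1/10864 ≈ 9.2047e-5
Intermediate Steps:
A = 340 (A = -4*(-85) = 340)
p(M, D) = -21 (p(M, D) = -126 + 105 = -21)
1/(10885 + p(-120, A)) = 1/(10885 - 21) = 1/10864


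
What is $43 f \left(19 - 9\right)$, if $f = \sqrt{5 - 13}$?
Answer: $860 i \sqrt{2} \approx 1216.2 i$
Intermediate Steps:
$f = 2 i \sqrt{2}$ ($f = \sqrt{-8} = 2 i \sqrt{2} \approx 2.8284 i$)
$43 f \left(19 - 9\right) = 43 \cdot 2 i \sqrt{2} \left(19 - 9\right) = 86 i \sqrt{2} \left(19 - 9\right) = 86 i \sqrt{2} \cdot 10 = 860 i \sqrt{2}$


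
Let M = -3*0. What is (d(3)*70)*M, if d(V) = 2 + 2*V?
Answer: 0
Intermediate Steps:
M = 0
(d(3)*70)*M = ((2 + 2*3)*70)*0 = ((2 + 6)*70)*0 = (8*70)*0 = 560*0 = 0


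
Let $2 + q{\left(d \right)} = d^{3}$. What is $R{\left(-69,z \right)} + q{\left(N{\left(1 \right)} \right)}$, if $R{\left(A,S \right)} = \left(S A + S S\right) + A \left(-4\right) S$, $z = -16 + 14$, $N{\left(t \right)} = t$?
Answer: $-411$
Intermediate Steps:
$z = -2$
$q{\left(d \right)} = -2 + d^{3}$
$R{\left(A,S \right)} = S^{2} - 3 A S$ ($R{\left(A,S \right)} = \left(A S + S^{2}\right) + - 4 A S = \left(S^{2} + A S\right) - 4 A S = S^{2} - 3 A S$)
$R{\left(-69,z \right)} + q{\left(N{\left(1 \right)} \right)} = - 2 \left(-2 - -207\right) - \left(2 - 1^{3}\right) = - 2 \left(-2 + 207\right) + \left(-2 + 1\right) = \left(-2\right) 205 - 1 = -410 - 1 = -411$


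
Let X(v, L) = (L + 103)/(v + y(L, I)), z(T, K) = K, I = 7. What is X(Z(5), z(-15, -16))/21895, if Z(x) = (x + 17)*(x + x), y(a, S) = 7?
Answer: 3/171385 ≈ 1.7504e-5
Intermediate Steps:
Z(x) = 2*x*(17 + x) (Z(x) = (17 + x)*(2*x) = 2*x*(17 + x))
X(v, L) = (103 + L)/(7 + v) (X(v, L) = (L + 103)/(v + 7) = (103 + L)/(7 + v))
X(Z(5), z(-15, -16))/21895 = ((103 - 16)/(7 + 2*5*(17 + 5)))/21895 = (87/(7 + 2*5*22))*(1/21895) = (87/(7 + 220))*(1/21895) = (87/227)*(1/21895) = 3/171385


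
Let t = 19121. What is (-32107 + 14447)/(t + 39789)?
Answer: -1766/5891 ≈ -0.29978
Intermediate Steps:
(-32107 + 14447)/(t + 39789) = (-32107 + 14447)/(19121 + 39789) = -17660/58910 = -17660*1/58910 = -1766/5891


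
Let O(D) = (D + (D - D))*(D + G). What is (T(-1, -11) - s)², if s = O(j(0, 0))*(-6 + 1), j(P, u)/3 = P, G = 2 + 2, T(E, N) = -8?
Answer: 64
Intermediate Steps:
G = 4
j(P, u) = 3*P
O(D) = D*(4 + D) (O(D) = (D + (D - D))*(D + 4) = (D + 0)*(4 + D) = D*(4 + D))
s = 0 (s = ((3*0)*(4 + 3*0))*(-6 + 1) = (0*(4 + 0))*(-5) = (0*4)*(-5) = 0*(-5) = 0)
(T(-1, -11) - s)² = (-8 - 1*0)² = (-8 + 0)² = (-8)² = 64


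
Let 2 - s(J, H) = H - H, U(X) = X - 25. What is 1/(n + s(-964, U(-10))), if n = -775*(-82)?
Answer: 1/63552 ≈ 1.5735e-5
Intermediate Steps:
U(X) = -25 + X
s(J, H) = 2 (s(J, H) = 2 - (H - H) = 2 - 1*0 = 2 + 0 = 2)
n = 63550
1/(n + s(-964, U(-10))) = 1/(63550 + 2) = 1/63552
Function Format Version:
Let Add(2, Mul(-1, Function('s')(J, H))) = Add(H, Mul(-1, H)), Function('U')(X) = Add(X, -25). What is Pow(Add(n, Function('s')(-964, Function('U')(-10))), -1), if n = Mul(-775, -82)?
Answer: Rational(1, 63552) ≈ 1.5735e-5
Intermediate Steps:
Function('U')(X) = Add(-25, X)
Function('s')(J, H) = 2 (Function('s')(J, H) = Add(2, Mul(-1, Add(H, Mul(-1, H)))) = Add(2, Mul(-1, 0)) = Add(2, 0) = 2)
n = 63550
Pow(Add(n, Function('s')(-964, Function('U')(-10))), -1) = Pow(Add(63550, 2), -1) = Pow(63552, -1) = Rational(1, 63552)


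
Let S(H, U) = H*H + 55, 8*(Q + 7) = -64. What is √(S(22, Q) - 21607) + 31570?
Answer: 31570 + 2*I*√5267 ≈ 31570.0 + 145.15*I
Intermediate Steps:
Q = -15 (Q = -7 + (⅛)*(-64) = -7 - 8 = -15)
S(H, U) = 55 + H² (S(H, U) = H² + 55 = 55 + H²)
√(S(22, Q) - 21607) + 31570 = √((55 + 22²) - 21607) + 31570 = √((55 + 484) - 21607) + 31570 = √(539 - 21607) + 31570 = √(-21068) + 31570 = 2*I*√5267 + 31570 = 31570 + 2*I*√5267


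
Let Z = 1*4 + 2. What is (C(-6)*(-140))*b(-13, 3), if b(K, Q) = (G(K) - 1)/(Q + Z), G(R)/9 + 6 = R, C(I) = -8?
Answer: -192640/9 ≈ -21404.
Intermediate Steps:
G(R) = -54 + 9*R
Z = 6 (Z = 4 + 2 = 6)
b(K, Q) = (-55 + 9*K)/(6 + Q) (b(K, Q) = ((-54 + 9*K) - 1)/(Q + 6) = (-55 + 9*K)/(6 + Q))
(C(-6)*(-140))*b(-13, 3) = (-8*(-140))*((-55 + 9*(-13))/(6 + 3)) = 1120*((-55 - 117)/9) = 1120*((⅑)*(-172)) = 1120*(-172/9) = -192640/9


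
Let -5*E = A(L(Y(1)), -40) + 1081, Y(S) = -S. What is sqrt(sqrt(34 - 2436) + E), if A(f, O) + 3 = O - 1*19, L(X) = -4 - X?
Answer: sqrt(-5095 + 25*I*sqrt(2402))/5 ≈ 1.7044 + 14.377*I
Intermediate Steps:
A(f, O) = -22 + O (A(f, O) = -3 + (O - 1*19) = -3 + (O - 19) = -3 + (-19 + O) = -22 + O)
E = -1019/5 (E = -((-22 - 40) + 1081)/5 = -(-62 + 1081)/5 = -1/5*1019 = -1019/5 ≈ -203.80)
sqrt(sqrt(34 - 2436) + E) = sqrt(sqrt(34 - 2436) - 1019/5) = sqrt(sqrt(-2402) - 1019/5) = sqrt(I*sqrt(2402) - 1019/5) = sqrt(-1019/5 + I*sqrt(2402))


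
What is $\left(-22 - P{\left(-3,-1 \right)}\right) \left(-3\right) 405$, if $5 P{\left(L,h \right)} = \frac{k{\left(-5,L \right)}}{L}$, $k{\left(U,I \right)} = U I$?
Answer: $25515$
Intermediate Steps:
$k{\left(U,I \right)} = I U$
$P{\left(L,h \right)} = -1$ ($P{\left(L,h \right)} = \frac{L \left(-5\right) \frac{1}{L}}{5} = \frac{- 5 L \frac{1}{L}}{5} = \frac{1}{5} \left(-5\right) = -1$)
$\left(-22 - P{\left(-3,-1 \right)}\right) \left(-3\right) 405 = \left(-22 - -1\right) \left(-3\right) 405 = \left(-22 + 1\right) \left(-3\right) 405 = \left(-21\right) \left(-3\right) 405 = 63 \cdot 405 = 25515$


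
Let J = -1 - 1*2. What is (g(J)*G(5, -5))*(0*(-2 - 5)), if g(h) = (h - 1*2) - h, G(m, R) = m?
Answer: 0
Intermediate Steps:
J = -3 (J = -1 - 2 = -3)
g(h) = -2 (g(h) = (h - 2) - h = (-2 + h) - h = -2)
(g(J)*G(5, -5))*(0*(-2 - 5)) = (-2*5)*(0*(-2 - 5)) = -0*(-7) = -10*0 = 0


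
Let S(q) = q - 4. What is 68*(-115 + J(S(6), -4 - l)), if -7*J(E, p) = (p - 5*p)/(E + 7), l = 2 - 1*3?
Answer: -164492/21 ≈ -7833.0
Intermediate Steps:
S(q) = -4 + q
l = -1 (l = 2 - 3 = -1)
J(E, p) = 4*p/(7*(7 + E)) (J(E, p) = -(p - 5*p)/(7*(E + 7)) = -(-4*p)/(7*(7 + E)) = -(-4)*p/(7*(7 + E)) = 4*p/(7*(7 + E)))
68*(-115 + J(S(6), -4 - l)) = 68*(-115 + 4*(-4 - 1*(-1))/(7*(7 + (-4 + 6)))) = 68*(-115 + 4*(-4 + 1)/(7*(7 + 2))) = 68*(-115 + (4/7)*(-3)/9) = 68*(-115 + (4/7)*(-3)*(⅑)) = 68*(-115 - 4/21) = 68*(-2419/21) = -164492/21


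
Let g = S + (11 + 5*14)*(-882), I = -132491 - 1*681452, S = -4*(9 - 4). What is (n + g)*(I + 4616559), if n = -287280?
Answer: -1364158069072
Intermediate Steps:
S = -20 (S = -4*5 = -20)
I = -813943 (I = -132491 - 681452 = -813943)
g = -71462 (g = -20 + (11 + 5*14)*(-882) = -20 + (11 + 70)*(-882) = -20 + 81*(-882) = -20 - 71442 = -71462)
(n + g)*(I + 4616559) = (-287280 - 71462)*(-813943 + 4616559) = -358742*3802616 = -1364158069072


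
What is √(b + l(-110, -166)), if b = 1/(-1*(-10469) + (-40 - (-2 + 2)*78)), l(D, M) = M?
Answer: 9*I*√222899017/10429 ≈ 12.884*I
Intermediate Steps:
b = 1/10429 (b = 1/(10469 + (-40 - 1*0*78)) = 1/(10469 + (-40 + 0*78)) = 1/(10469 + (-40 + 0)) = 1/(10469 - 40) = 1/10429 ≈ 9.5886e-5)
√(b + l(-110, -166)) = √(1/10429 - 166) = √(-1731213/10429) = 9*I*√222899017/10429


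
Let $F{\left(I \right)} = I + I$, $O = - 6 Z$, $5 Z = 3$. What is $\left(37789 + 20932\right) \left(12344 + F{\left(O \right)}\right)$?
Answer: $\frac{3622146164}{5} \approx 7.2443 \cdot 10^{8}$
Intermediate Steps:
$Z = \frac{3}{5}$ ($Z = \frac{1}{5} \cdot 3 = \frac{3}{5} \approx 0.6$)
$O = - \frac{18}{5}$ ($O = \left(-6\right) \frac{3}{5} = - \frac{18}{5} \approx -3.6$)
$F{\left(I \right)} = 2 I$
$\left(37789 + 20932\right) \left(12344 + F{\left(O \right)}\right) = \left(37789 + 20932\right) \left(12344 + 2 \left(- \frac{18}{5}\right)\right) = 58721 \left(12344 - \frac{36}{5}\right) = 58721 \cdot \frac{61684}{5} = \frac{3622146164}{5}$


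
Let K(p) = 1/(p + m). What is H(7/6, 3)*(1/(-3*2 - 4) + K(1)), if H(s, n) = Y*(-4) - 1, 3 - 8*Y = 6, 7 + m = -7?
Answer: -23/260 ≈ -0.088462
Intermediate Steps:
m = -14 (m = -7 - 7 = -14)
Y = -3/8 (Y = 3/8 - ⅛*6 = 3/8 - ¾ = -3/8 ≈ -0.37500)
K(p) = 1/(-14 + p) (K(p) = 1/(p - 14) = 1/(-14 + p))
H(s, n) = ½ (H(s, n) = -3/8*(-4) - 1 = 3/2 - 1 = ½)
H(7/6, 3)*(1/(-3*2 - 4) + K(1)) = (1/(-3*2 - 4) + 1/(-14 + 1))/2 = (1/(-6 - 4) + 1/(-13))/2 = (1/(-10) - 1/13)/2 = (-⅒ - 1/13)/2 = (½)*(-23/130) = -23/260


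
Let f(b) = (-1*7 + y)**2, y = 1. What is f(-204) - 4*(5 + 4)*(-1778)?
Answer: 64044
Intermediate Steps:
f(b) = 36 (f(b) = (-1*7 + 1)**2 = (-7 + 1)**2 = (-6)**2 = 36)
f(-204) - 4*(5 + 4)*(-1778) = 36 - 4*(5 + 4)*(-1778) = 36 - 4*9*(-1778) = 36 - 36*(-1778) = 36 + 64008 = 64044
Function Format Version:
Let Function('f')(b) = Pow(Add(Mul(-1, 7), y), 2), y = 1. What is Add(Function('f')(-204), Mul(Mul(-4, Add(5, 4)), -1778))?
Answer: 64044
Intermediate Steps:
Function('f')(b) = 36 (Function('f')(b) = Pow(Add(Mul(-1, 7), 1), 2) = Pow(Add(-7, 1), 2) = Pow(-6, 2) = 36)
Add(Function('f')(-204), Mul(Mul(-4, Add(5, 4)), -1778)) = Add(36, Mul(Mul(-4, Add(5, 4)), -1778)) = Add(36, Mul(Mul(-4, 9), -1778)) = Add(36, Mul(-36, -1778)) = Add(36, 64008) = 64044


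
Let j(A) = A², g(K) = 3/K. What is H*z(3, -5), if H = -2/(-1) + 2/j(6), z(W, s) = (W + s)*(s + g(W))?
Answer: 148/9 ≈ 16.444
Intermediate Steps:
z(W, s) = (W + s)*(s + 3/W)
H = 37/18 (H = -2/(-1) + 2/(6²) = -2*(-1) + 2/36 = 2 + 2*(1/36) = 2 + 1/18 = 37/18 ≈ 2.0556)
H*z(3, -5) = 37*(3 + (-5)² + 3*(-5) + 3*(-5)/3)/18 = 37*(3 + 25 - 15 + 3*(-5)*(⅓))/18 = 37*(3 + 25 - 15 - 5)/18 = (37/18)*8 = 148/9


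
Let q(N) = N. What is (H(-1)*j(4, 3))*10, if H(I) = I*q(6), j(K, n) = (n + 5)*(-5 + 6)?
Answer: -480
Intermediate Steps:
j(K, n) = 5 + n (j(K, n) = (5 + n)*1 = 5 + n)
H(I) = 6*I (H(I) = I*6 = 6*I)
(H(-1)*j(4, 3))*10 = ((6*(-1))*(5 + 3))*10 = -6*8*10 = -48*10 = -480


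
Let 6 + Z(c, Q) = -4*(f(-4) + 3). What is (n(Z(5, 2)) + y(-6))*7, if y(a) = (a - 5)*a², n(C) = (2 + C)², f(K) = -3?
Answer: -2660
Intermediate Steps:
Z(c, Q) = -6 (Z(c, Q) = -6 - 4*(-3 + 3) = -6 - 4*0 = -6 + 0 = -6)
y(a) = a²*(-5 + a) (y(a) = (-5 + a)*a² = a²*(-5 + a))
(n(Z(5, 2)) + y(-6))*7 = ((2 - 6)² + (-6)²*(-5 - 6))*7 = ((-4)² + 36*(-11))*7 = (16 - 396)*7 = -380*7 = -2660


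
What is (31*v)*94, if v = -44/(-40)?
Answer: 16027/5 ≈ 3205.4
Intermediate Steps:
v = 11/10 (v = -44*(-1/40) = 11/10 ≈ 1.1000)
(31*v)*94 = (31*(11/10))*94 = (341/10)*94 = 16027/5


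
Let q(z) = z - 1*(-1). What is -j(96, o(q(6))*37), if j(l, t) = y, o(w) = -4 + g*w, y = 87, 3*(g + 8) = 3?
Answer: -87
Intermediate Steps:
g = -7 (g = -8 + (⅓)*3 = -8 + 1 = -7)
q(z) = 1 + z (q(z) = z + 1 = 1 + z)
o(w) = -4 - 7*w
j(l, t) = 87
-j(96, o(q(6))*37) = -1*87 = -87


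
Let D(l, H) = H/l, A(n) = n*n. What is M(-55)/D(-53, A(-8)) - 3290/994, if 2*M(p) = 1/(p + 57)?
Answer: -63923/18176 ≈ -3.5169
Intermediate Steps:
A(n) = n**2
M(p) = 1/(2*(57 + p)) (M(p) = 1/(2*(p + 57)) = 1/(2*(57 + p)))
M(-55)/D(-53, A(-8)) - 3290/994 = (1/(2*(57 - 55)))/(((-8)**2/(-53))) - 3290/994 = ((1/2)/2)/((64*(-1/53))) - 3290*1/994 = ((1/2)*(1/2))/(-64/53) - 235/71 = (1/4)*(-53/64) - 235/71 = -53/256 - 235/71 = -63923/18176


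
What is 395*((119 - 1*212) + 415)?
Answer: 127190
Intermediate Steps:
395*((119 - 1*212) + 415) = 395*((119 - 212) + 415) = 395*(-93 + 415) = 395*322 = 127190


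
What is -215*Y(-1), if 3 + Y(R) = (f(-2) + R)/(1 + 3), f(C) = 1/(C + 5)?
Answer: 4085/6 ≈ 680.83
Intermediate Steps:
f(C) = 1/(5 + C)
Y(R) = -35/12 + R/4 (Y(R) = -3 + (1/(5 - 2) + R)/(1 + 3) = -3 + (1/3 + R)/4 = -3 + (⅓ + R)*(¼) = -3 + (1/12 + R/4) = -35/12 + R/4)
-215*Y(-1) = -215*(-35/12 + (¼)*(-1)) = -215*(-35/12 - ¼) = -215*(-19/6) = 4085/6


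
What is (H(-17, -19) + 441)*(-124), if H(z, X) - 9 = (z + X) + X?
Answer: -48980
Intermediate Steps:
H(z, X) = 9 + z + 2*X (H(z, X) = 9 + ((z + X) + X) = 9 + ((X + z) + X) = 9 + (z + 2*X) = 9 + z + 2*X)
(H(-17, -19) + 441)*(-124) = ((9 - 17 + 2*(-19)) + 441)*(-124) = ((9 - 17 - 38) + 441)*(-124) = (-46 + 441)*(-124) = 395*(-124) = -48980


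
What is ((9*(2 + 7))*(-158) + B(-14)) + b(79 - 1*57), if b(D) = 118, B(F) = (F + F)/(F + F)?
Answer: -12679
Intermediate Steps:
B(F) = 1 (B(F) = (2*F)/((2*F)) = (2*F)*(1/(2*F)) = 1)
((9*(2 + 7))*(-158) + B(-14)) + b(79 - 1*57) = ((9*(2 + 7))*(-158) + 1) + 118 = ((9*9)*(-158) + 1) + 118 = (81*(-158) + 1) + 118 = (-12798 + 1) + 118 = -12797 + 118 = -12679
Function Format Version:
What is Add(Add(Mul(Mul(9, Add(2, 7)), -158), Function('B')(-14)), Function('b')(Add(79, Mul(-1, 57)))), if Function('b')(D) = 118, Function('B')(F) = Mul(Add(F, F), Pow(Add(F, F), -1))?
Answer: -12679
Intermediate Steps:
Function('B')(F) = 1 (Function('B')(F) = Mul(Mul(2, F), Pow(Mul(2, F), -1)) = Mul(Mul(2, F), Mul(Rational(1, 2), Pow(F, -1))) = 1)
Add(Add(Mul(Mul(9, Add(2, 7)), -158), Function('B')(-14)), Function('b')(Add(79, Mul(-1, 57)))) = Add(Add(Mul(Mul(9, Add(2, 7)), -158), 1), 118) = Add(Add(Mul(Mul(9, 9), -158), 1), 118) = Add(Add(Mul(81, -158), 1), 118) = Add(Add(-12798, 1), 118) = Add(-12797, 118) = -12679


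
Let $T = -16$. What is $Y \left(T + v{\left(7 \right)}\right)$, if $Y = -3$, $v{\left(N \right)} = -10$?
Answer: $78$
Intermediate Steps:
$Y \left(T + v{\left(7 \right)}\right) = - 3 \left(-16 - 10\right) = \left(-3\right) \left(-26\right) = 78$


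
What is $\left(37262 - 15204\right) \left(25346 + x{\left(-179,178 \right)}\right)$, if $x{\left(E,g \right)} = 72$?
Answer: $560670244$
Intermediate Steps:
$\left(37262 - 15204\right) \left(25346 + x{\left(-179,178 \right)}\right) = \left(37262 - 15204\right) \left(25346 + 72\right) = \left(37262 - 15204\right) 25418 = 22058 \cdot 25418 = 560670244$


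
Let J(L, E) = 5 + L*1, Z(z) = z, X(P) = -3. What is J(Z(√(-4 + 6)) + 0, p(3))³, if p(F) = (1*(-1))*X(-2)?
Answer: (5 + √2)³ ≈ 263.89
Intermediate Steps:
p(F) = 3 (p(F) = (1*(-1))*(-3) = -1*(-3) = 3)
J(L, E) = 5 + L
J(Z(√(-4 + 6)) + 0, p(3))³ = (5 + (√(-4 + 6) + 0))³ = (5 + (√2 + 0))³ = (5 + √2)³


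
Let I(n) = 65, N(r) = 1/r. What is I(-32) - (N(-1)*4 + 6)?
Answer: 63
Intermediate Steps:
N(r) = 1/r
I(-32) - (N(-1)*4 + 6) = 65 - (4/(-1) + 6) = 65 - (-1*4 + 6) = 65 - (-4 + 6) = 65 - 1*2 = 65 - 2 = 63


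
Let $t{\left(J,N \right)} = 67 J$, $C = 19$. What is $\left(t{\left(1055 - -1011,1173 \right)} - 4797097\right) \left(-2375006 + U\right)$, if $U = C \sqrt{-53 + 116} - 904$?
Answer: $11068592519250 - 265544475 \sqrt{7} \approx 1.1068 \cdot 10^{13}$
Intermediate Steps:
$U = -904 + 57 \sqrt{7}$ ($U = 19 \sqrt{-53 + 116} - 904 = 19 \sqrt{63} - 904 = 19 \cdot 3 \sqrt{7} - 904 = 57 \sqrt{7} - 904 = -904 + 57 \sqrt{7} \approx -753.19$)
$\left(t{\left(1055 - -1011,1173 \right)} - 4797097\right) \left(-2375006 + U\right) = \left(67 \left(1055 - -1011\right) - 4797097\right) \left(-2375006 - \left(904 - 57 \sqrt{7}\right)\right) = \left(67 \left(1055 + 1011\right) - 4797097\right) \left(-2375910 + 57 \sqrt{7}\right) = \left(67 \cdot 2066 - 4797097\right) \left(-2375910 + 57 \sqrt{7}\right) = \left(138422 - 4797097\right) \left(-2375910 + 57 \sqrt{7}\right) = - 4658675 \left(-2375910 + 57 \sqrt{7}\right) = 11068592519250 - 265544475 \sqrt{7}$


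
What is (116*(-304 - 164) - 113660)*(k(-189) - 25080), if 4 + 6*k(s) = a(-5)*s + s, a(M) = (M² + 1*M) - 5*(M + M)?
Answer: 13763590522/3 ≈ 4.5879e+9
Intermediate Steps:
a(M) = M² - 9*M (a(M) = (M² + M) - 10*M = (M + M²) - 10*M = M² - 9*M)
k(s) = -⅔ + 71*s/6 (k(s) = -⅔ + ((-5*(-9 - 5))*s + s)/6 = -⅔ + ((-5*(-14))*s + s)/6 = -⅔ + (70*s + s)/6 = -⅔ + (71*s)/6 = -⅔ + 71*s/6)
(116*(-304 - 164) - 113660)*(k(-189) - 25080) = (116*(-304 - 164) - 113660)*((-⅔ + (71/6)*(-189)) - 25080) = (116*(-468) - 113660)*((-⅔ - 4473/2) - 25080) = (-54288 - 113660)*(-13423/6 - 25080) = -167948*(-163903/6) = 13763590522/3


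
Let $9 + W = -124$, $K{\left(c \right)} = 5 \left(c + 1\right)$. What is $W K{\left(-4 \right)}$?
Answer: $1995$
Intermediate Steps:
$K{\left(c \right)} = 5 + 5 c$ ($K{\left(c \right)} = 5 \left(1 + c\right) = 5 + 5 c$)
$W = -133$ ($W = -9 - 124 = -133$)
$W K{\left(-4 \right)} = - 133 \left(5 + 5 \left(-4\right)\right) = - 133 \left(5 - 20\right) = \left(-133\right) \left(-15\right) = 1995$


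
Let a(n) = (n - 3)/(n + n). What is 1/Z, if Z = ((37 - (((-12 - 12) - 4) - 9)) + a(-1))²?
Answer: 1/5776 ≈ 0.00017313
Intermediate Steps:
a(n) = (-3 + n)/(2*n) (a(n) = (-3 + n)/((2*n)) = (-3 + n)*(1/(2*n)) = (-3 + n)/(2*n))
Z = 5776 (Z = ((37 - (((-12 - 12) - 4) - 9)) + (½)*(-3 - 1)/(-1))² = ((37 - ((-24 - 4) - 9)) + (½)*(-1)*(-4))² = ((37 - (-28 - 9)) + 2)² = ((37 - 1*(-37)) + 2)² = ((37 + 37) + 2)² = (74 + 2)² = 76² = 5776)
1/Z = 1/5776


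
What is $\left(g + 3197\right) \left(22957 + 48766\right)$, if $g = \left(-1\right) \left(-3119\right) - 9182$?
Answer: $-205558118$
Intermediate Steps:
$g = -6063$ ($g = 3119 - 9182 = -6063$)
$\left(g + 3197\right) \left(22957 + 48766\right) = \left(-6063 + 3197\right) \left(22957 + 48766\right) = \left(-2866\right) 71723 = -205558118$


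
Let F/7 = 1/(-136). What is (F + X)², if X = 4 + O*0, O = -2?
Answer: 288369/18496 ≈ 15.591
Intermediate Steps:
F = -7/136 (F = 7/(-136) = 7*(-1/136) = -7/136 ≈ -0.051471)
X = 4 (X = 4 - 2*0 = 4 + 0 = 4)
(F + X)² = (-7/136 + 4)² = (537/136)² = 288369/18496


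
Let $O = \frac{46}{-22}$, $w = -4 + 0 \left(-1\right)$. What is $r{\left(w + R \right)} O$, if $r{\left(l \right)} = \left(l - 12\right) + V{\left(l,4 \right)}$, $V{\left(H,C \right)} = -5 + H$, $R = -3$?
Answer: $\frac{713}{11} \approx 64.818$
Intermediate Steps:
$w = -4$ ($w = -4 + 0 = -4$)
$r{\left(l \right)} = -17 + 2 l$ ($r{\left(l \right)} = \left(l - 12\right) + \left(-5 + l\right) = \left(-12 + l\right) + \left(-5 + l\right) = -17 + 2 l$)
$O = - \frac{23}{11}$ ($O = 46 \left(- \frac{1}{22}\right) = - \frac{23}{11} \approx -2.0909$)
$r{\left(w + R \right)} O = \left(-17 + 2 \left(-4 - 3\right)\right) \left(- \frac{23}{11}\right) = \left(-17 + 2 \left(-7\right)\right) \left(- \frac{23}{11}\right) = \left(-17 - 14\right) \left(- \frac{23}{11}\right) = \left(-31\right) \left(- \frac{23}{11}\right) = \frac{713}{11}$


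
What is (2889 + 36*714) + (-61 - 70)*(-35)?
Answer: 33178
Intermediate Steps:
(2889 + 36*714) + (-61 - 70)*(-35) = (2889 + 25704) - 131*(-35) = 28593 + 4585 = 33178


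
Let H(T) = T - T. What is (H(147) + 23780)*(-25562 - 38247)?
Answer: -1517378020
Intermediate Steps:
H(T) = 0
(H(147) + 23780)*(-25562 - 38247) = (0 + 23780)*(-25562 - 38247) = 23780*(-63809) = -1517378020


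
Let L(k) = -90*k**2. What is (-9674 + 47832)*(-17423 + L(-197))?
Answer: -133943470814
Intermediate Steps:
(-9674 + 47832)*(-17423 + L(-197)) = (-9674 + 47832)*(-17423 - 90*(-197)**2) = 38158*(-17423 - 90*38809) = 38158*(-17423 - 3492810) = 38158*(-3510233) = -133943470814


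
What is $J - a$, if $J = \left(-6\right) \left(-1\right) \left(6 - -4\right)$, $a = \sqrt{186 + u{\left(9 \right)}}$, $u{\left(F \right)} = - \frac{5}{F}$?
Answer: $60 - \frac{\sqrt{1669}}{3} \approx 46.382$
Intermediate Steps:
$a = \frac{\sqrt{1669}}{3}$ ($a = \sqrt{186 - \frac{5}{9}} = \sqrt{\frac{1669}{9}} = \frac{\sqrt{1669}}{3} \approx 13.618$)
$J = 60$ ($J = 6 \left(6 + 4\right) = 6 \cdot 10 = 60$)
$J - a = 60 - \frac{\sqrt{1669}}{3}$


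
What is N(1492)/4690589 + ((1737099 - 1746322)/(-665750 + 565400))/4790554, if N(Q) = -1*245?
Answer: -117736101703153/2254916671594307100 ≈ -5.2213e-5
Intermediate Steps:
N(Q) = -245
N(1492)/4690589 + ((1737099 - 1746322)/(-665750 + 565400))/4790554 = -245/4690589 + ((1737099 - 1746322)/(-665750 + 565400))/4790554 = -245*1/4690589 - 9223/(-100350)*(1/4790554) = -245/4690589 - 9223*(-1/100350)*(1/4790554) = -245/4690589 + (9223/100350)*(1/4790554) = -245/4690589 + 9223/480732093900 = -117736101703153/2254916671594307100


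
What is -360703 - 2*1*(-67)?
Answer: -360569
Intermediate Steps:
-360703 - 2*1*(-67) = -360703 - 2*(-67) = -360703 + 134 = -360569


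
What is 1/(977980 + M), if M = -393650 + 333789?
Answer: 1/918119 ≈ 1.0892e-6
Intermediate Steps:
M = -59861
1/(977980 + M) = 1/(977980 - 59861) = 1/918119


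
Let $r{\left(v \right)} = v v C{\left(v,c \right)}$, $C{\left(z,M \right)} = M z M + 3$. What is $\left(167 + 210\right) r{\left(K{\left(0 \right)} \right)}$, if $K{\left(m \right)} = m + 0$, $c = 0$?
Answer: $0$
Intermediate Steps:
$K{\left(m \right)} = m$
$C{\left(z,M \right)} = 3 + z M^{2}$ ($C{\left(z,M \right)} = z M^{2} + 3 = 3 + z M^{2}$)
$r{\left(v \right)} = 3 v^{2}$ ($r{\left(v \right)} = v v \left(3 + v 0^{2}\right) = v^{2} \left(3 + v 0\right) = v^{2} \left(3 + 0\right) = v^{2} \cdot 3 = 3 v^{2}$)
$\left(167 + 210\right) r{\left(K{\left(0 \right)} \right)} = \left(167 + 210\right) 3 \cdot 0^{2} = 377 \cdot 3 \cdot 0 = 377 \cdot 0 = 0$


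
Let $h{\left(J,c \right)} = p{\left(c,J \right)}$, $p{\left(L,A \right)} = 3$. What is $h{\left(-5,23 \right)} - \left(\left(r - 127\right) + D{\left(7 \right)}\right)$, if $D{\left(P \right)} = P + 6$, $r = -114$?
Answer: $231$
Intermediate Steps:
$h{\left(J,c \right)} = 3$
$D{\left(P \right)} = 6 + P$
$h{\left(-5,23 \right)} - \left(\left(r - 127\right) + D{\left(7 \right)}\right) = 3 - \left(\left(-114 - 127\right) + \left(6 + 7\right)\right) = 3 - \left(-241 + 13\right) = 3 - -228 = 3 + 228 = 231$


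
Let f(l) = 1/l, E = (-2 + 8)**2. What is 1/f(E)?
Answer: 36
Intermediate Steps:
E = 36 (E = 6**2 = 36)
1/f(E) = 1/(1/36) = 36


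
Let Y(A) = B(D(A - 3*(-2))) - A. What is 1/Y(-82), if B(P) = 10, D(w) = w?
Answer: 1/92 ≈ 0.010870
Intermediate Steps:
Y(A) = 10 - A
1/Y(-82) = 1/(10 - 1*(-82)) = 1/(10 + 82) = 1/92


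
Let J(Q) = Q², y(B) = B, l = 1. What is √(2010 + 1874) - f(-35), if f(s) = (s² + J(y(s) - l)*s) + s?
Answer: 44170 + 2*√971 ≈ 44232.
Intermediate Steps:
f(s) = s + s² + s*(-1 + s)² (f(s) = (s² + (s - 1*1)²*s) + s = (s² + (s - 1)²*s) + s = (s² + (-1 + s)²*s) + s = (s² + s*(-1 + s)²) + s = s + s² + s*(-1 + s)²)
√(2010 + 1874) - f(-35) = √(2010 + 1874) - (-35)*(2 + (-35)² - 1*(-35)) = √3884 - (-35)*(2 + 1225 + 35) = 2*√971 - (-35)*1262 = 2*√971 - 1*(-44170) = 2*√971 + 44170 = 44170 + 2*√971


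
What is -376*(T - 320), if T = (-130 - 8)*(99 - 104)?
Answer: -139120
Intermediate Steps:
T = 690 (T = -138*(-5) = 690)
-376*(T - 320) = -376*(690 - 320) = -376*370 = -139120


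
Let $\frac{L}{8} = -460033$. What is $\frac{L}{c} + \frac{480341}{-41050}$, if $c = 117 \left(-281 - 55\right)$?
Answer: $\frac{590141392}{7204275} \approx 81.915$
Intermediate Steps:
$c = -39312$ ($c = 117 \left(-336\right) = -39312$)
$L = -3680264$ ($L = 8 \left(-460033\right) = -3680264$)
$\frac{L}{c} + \frac{480341}{-41050} = - \frac{3680264}{-39312} + \frac{480341}{-41050} = \left(-3680264\right) \left(- \frac{1}{39312}\right) + 480341 \left(- \frac{1}{41050}\right) = \frac{65719}{702} - \frac{480341}{41050} = \frac{590141392}{7204275}$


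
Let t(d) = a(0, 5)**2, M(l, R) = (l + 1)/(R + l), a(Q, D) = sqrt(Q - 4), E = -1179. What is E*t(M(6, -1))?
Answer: 4716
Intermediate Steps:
a(Q, D) = sqrt(-4 + Q)
M(l, R) = (1 + l)/(R + l)
t(d) = -4 (t(d) = (sqrt(-4 + 0))**2 = (sqrt(-4))**2 = (2*I)**2 = -4)
E*t(M(6, -1)) = -1179*(-4) = 4716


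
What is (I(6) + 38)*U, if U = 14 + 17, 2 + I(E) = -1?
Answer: 1085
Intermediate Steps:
I(E) = -3 (I(E) = -2 - 1 = -3)
U = 31
(I(6) + 38)*U = (-3 + 38)*31 = 35*31 = 1085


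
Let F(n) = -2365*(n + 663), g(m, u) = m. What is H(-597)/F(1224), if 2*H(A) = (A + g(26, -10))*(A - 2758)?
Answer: -34831/162282 ≈ -0.21463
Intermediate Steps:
F(n) = -1567995 - 2365*n (F(n) = -2365*(663 + n) = -1567995 - 2365*n)
H(A) = (-2758 + A)*(26 + A)/2 (H(A) = ((A + 26)*(A - 2758))/2 = ((26 + A)*(-2758 + A))/2 = ((-2758 + A)*(26 + A))/2 = (-2758 + A)*(26 + A)/2)
H(-597)/F(1224) = (-35854 + (½)*(-597)² - 1366*(-597))/(-1567995 - 2365*1224) = (-35854 + (½)*356409 + 815502)/(-1567995 - 2894760) = (-35854 + 356409/2 + 815502)/(-4462755) = (1915705/2)*(-1/4462755) = -34831/162282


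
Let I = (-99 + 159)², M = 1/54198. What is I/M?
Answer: 195112800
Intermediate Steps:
M = 1/54198 ≈ 1.8451e-5
I = 3600 (I = 60² = 3600)
I/M = 3600/(1/54198) = 3600*54198 = 195112800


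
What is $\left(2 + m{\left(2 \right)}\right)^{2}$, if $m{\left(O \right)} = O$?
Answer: $16$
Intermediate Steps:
$\left(2 + m{\left(2 \right)}\right)^{2} = \left(2 + 2\right)^{2} = 4^{2} = 16$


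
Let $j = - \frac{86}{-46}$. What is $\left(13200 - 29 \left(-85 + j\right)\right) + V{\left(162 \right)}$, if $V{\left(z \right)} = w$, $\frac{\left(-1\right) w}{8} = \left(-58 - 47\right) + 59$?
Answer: $\frac{367512}{23} \approx 15979.0$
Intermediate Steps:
$j = \frac{43}{23}$ ($j = \left(-86\right) \left(- \frac{1}{46}\right) = \frac{43}{23} \approx 1.8696$)
$w = 368$ ($w = - 8 \left(\left(-58 - 47\right) + 59\right) = - 8 \left(-105 + 59\right) = \left(-8\right) \left(-46\right) = 368$)
$V{\left(z \right)} = 368$
$\left(13200 - 29 \left(-85 + j\right)\right) + V{\left(162 \right)} = \left(13200 - 29 \left(-85 + \frac{43}{23}\right)\right) + 368 = \left(13200 - - \frac{55448}{23}\right) + 368 = \left(13200 + \frac{55448}{23}\right) + 368 = \frac{359048}{23} + 368 = \frac{367512}{23}$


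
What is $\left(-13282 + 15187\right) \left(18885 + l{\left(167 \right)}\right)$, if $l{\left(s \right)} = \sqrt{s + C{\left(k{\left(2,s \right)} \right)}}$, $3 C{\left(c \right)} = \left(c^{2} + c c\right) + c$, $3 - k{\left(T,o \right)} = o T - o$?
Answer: $35975925 + 1905 \sqrt{18043} \approx 3.6232 \cdot 10^{7}$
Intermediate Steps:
$k{\left(T,o \right)} = 3 + o - T o$ ($k{\left(T,o \right)} = 3 - \left(o T - o\right) = 3 - \left(T o - o\right) = 3 - \left(- o + T o\right) = 3 + o - T o$)
$C{\left(c \right)} = \frac{c}{3} + \frac{2 c^{2}}{3}$ ($C{\left(c \right)} = \frac{\left(c^{2} + c c\right) + c}{3} = \frac{\left(c^{2} + c^{2}\right) + c}{3} = \frac{2 c^{2} + c}{3} = \frac{c + 2 c^{2}}{3} = \frac{c}{3} + \frac{2 c^{2}}{3}$)
$l{\left(s \right)} = \sqrt{s + \frac{\left(3 - s\right) \left(7 - 2 s\right)}{3}}$ ($l{\left(s \right)} = \sqrt{s + \frac{\left(3 + s - 2 s\right) \left(1 + 2 \left(3 + s - 2 s\right)\right)}{3}} = \sqrt{s + \frac{\left(3 - s\right) \left(1 + 2 \left(3 - s\right)\right)}{3}} = \sqrt{s + \frac{\left(3 - s\right) \left(1 - \left(-6 + 2 s\right)\right)}{3}} = \sqrt{s + \frac{\left(3 - s\right) \left(7 - 2 s\right)}{3}}$)
$\left(-13282 + 15187\right) \left(18885 + l{\left(167 \right)}\right) = \left(-13282 + 15187\right) \left(18885 + \frac{\sqrt{63 - 5010 + 6 \cdot 167^{2}}}{3}\right) = 1905 \left(18885 + \frac{\sqrt{63 - 5010 + 6 \cdot 27889}}{3}\right) = 1905 \left(18885 + \frac{\sqrt{63 - 5010 + 167334}}{3}\right) = 1905 \left(18885 + \frac{\sqrt{162387}}{3}\right) = 1905 \left(18885 + \frac{3 \sqrt{18043}}{3}\right) = 1905 \left(18885 + \sqrt{18043}\right) = 35975925 + 1905 \sqrt{18043}$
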